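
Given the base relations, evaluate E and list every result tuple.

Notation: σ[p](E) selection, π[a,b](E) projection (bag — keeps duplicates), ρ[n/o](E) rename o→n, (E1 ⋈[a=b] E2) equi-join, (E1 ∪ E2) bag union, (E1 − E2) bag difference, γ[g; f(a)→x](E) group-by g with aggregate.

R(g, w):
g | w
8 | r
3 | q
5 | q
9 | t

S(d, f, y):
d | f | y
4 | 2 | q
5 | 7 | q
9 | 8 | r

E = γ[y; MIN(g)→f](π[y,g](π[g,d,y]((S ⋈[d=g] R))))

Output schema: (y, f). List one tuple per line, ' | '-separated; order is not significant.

Row counts bottom-up:
  S → 3
  R → 4
  (S ⋈[d=g] R) → 2
  π[g,d,y]((S ⋈[d=g] R)) → 2
  π[y,g](π[g,d,y]((S ⋈[d=g] R))) → 2
  γ[y; MIN(g)→f](π[y,g](π[g,d,y]((S ⋈[d=g] R)))) → 2

== RESULT ==
y | f
q | 5
r | 9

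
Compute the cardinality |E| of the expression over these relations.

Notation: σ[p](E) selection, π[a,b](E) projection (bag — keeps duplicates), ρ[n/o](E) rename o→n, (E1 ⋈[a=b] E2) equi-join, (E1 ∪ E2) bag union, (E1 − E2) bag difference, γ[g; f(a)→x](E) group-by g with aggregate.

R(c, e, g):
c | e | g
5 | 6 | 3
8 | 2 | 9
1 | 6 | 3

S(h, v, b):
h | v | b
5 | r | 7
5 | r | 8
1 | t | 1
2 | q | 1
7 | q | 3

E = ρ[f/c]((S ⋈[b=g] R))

Row counts bottom-up:
  S → 5
  R → 3
  (S ⋈[b=g] R) → 2
  ρ[f/c]((S ⋈[b=g] R)) → 2

|E| = 2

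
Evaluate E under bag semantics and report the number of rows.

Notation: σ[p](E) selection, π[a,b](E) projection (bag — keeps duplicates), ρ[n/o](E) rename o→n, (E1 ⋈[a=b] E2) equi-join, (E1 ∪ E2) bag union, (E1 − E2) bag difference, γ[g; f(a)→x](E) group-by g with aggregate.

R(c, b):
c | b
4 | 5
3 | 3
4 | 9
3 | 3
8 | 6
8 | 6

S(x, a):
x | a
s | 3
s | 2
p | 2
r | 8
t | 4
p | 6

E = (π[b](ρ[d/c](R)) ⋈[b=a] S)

Per-node cardinality:
  R → 6
  ρ[d/c](R) → 6
  π[b](ρ[d/c](R)) → 6
  S → 6
  (π[b](ρ[d/c](R)) ⋈[b=a] S) → 4

|E| = 4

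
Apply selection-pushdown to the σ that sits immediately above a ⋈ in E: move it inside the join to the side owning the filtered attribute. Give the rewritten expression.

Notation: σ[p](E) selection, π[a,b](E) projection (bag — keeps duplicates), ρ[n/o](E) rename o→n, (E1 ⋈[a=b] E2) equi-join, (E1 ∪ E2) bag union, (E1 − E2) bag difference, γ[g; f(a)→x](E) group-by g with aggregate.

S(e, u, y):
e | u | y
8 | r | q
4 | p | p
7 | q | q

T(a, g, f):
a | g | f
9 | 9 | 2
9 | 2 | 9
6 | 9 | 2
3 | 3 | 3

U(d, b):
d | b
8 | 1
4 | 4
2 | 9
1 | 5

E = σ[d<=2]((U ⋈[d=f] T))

σ filters on d, owned by the left side.
E' = (σ[d<=2](U) ⋈[d=f] T)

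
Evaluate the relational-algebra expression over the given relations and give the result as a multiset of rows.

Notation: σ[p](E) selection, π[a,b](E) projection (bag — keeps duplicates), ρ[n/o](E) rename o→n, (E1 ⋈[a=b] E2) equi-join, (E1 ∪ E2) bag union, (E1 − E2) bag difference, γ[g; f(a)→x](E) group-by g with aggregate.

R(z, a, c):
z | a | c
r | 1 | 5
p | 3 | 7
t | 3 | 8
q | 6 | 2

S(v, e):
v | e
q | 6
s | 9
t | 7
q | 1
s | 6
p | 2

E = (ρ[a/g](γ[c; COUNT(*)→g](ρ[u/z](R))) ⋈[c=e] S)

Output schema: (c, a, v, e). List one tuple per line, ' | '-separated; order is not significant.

Stepwise |·|:
  R → 4
  ρ[u/z](R) → 4
  γ[c; COUNT(*)→g](ρ[u/z](R)) → 4
  ρ[a/g](γ[c; COUNT(*)→g](ρ[u/z](R))) → 4
  S → 6
  (ρ[a/g](γ[c; COUNT(*)→g](ρ[u/z](R))) ⋈[c=e] S) → 2

== RESULT ==
c | a | v | e
2 | 1 | p | 2
7 | 1 | t | 7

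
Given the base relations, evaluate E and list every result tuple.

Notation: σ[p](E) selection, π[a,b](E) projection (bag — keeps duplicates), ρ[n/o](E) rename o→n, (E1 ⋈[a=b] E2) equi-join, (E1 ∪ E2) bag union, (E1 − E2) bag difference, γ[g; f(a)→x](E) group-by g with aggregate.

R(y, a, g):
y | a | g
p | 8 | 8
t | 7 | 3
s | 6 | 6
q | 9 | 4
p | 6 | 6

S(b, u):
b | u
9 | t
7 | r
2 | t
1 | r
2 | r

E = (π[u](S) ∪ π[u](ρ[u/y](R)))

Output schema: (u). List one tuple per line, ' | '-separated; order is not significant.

Subexpression sizes:
  S → 5
  π[u](S) → 5
  R → 5
  ρ[u/y](R) → 5
  π[u](ρ[u/y](R)) → 5
  (π[u](S) ∪ π[u](ρ[u/y](R))) → 10

== RESULT ==
u
p
p
q
r
r
r
s
t
t
t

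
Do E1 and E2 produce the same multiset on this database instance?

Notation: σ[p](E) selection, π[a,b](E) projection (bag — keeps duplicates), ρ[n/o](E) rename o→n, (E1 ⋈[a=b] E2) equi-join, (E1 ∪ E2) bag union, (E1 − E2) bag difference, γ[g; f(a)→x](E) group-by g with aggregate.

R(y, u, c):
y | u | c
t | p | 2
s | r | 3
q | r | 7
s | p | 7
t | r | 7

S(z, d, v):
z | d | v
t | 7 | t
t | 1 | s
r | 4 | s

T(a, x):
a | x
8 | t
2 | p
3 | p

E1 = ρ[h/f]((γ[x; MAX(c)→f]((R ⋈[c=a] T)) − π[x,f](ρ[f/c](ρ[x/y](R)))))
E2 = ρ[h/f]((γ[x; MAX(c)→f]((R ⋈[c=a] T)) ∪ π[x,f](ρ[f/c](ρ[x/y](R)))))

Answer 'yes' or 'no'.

E1 subexpression sizes:
  R → 5
  T → 3
  (R ⋈[c=a] T) → 2
  γ[x; MAX(c)→f]((R ⋈[c=a] T)) → 1
  R → 5
  ρ[x/y](R) → 5
  ρ[f/c](ρ[x/y](R)) → 5
  π[x,f](ρ[f/c](ρ[x/y](R))) → 5
  (γ[x; MAX(c)→f]((R ⋈[c=a] T)) − π[x,f](ρ[f/c](ρ[x/y](R)))) → 1
  ρ[h/f]((γ[x; MAX(c)→f]((R ⋈[c=a] T)) − π[x,f](ρ[f/c](ρ[x/y](R))))) → 1
E2 subexpression sizes:
  R → 5
  T → 3
  (R ⋈[c=a] T) → 2
  γ[x; MAX(c)→f]((R ⋈[c=a] T)) → 1
  R → 5
  ρ[x/y](R) → 5
  ρ[f/c](ρ[x/y](R)) → 5
  π[x,f](ρ[f/c](ρ[x/y](R))) → 5
  (γ[x; MAX(c)→f]((R ⋈[c=a] T)) ∪ π[x,f](ρ[f/c](ρ[x/y](R)))) → 6
  ρ[h/f]((γ[x; MAX(c)→f]((R ⋈[c=a] T)) ∪ π[x,f](ρ[f/c](ρ[x/y](R))))) → 6

E1 result:
x | h
p | 3
E2 result:
x | h
p | 3
q | 7
s | 3
s | 7
t | 2
t | 7
Witness: ('t', 2) appears 0× in E1 but 1× in E2.

no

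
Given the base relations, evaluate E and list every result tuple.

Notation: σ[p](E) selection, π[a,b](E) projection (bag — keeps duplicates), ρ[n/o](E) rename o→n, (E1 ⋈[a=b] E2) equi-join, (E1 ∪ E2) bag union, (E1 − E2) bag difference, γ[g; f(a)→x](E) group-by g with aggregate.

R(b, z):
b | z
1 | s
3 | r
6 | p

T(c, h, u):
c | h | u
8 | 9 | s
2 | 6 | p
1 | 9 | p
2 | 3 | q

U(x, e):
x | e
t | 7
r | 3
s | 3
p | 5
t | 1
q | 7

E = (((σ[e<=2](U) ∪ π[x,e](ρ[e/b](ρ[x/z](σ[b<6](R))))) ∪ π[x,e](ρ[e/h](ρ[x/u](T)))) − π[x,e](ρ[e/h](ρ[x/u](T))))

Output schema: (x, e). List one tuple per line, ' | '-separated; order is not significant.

Per-node cardinality:
  U → 6
  σ[e<=2](U) → 1
  R → 3
  σ[b<6](R) → 2
  ρ[x/z](σ[b<6](R)) → 2
  ρ[e/b](ρ[x/z](σ[b<6](R))) → 2
  π[x,e](ρ[e/b](ρ[x/z](σ[b<6](R)))) → 2
  (σ[e<=2](U) ∪ π[x,e](ρ[e/b](ρ[x/z](σ[b<6](R))))) → 3
  T → 4
  ρ[x/u](T) → 4
  ρ[e/h](ρ[x/u](T)) → 4
  π[x,e](ρ[e/h](ρ[x/u](T))) → 4
  ((σ[e<=2](U) ∪ π[x,e](ρ[e/b](ρ[x/z](σ[b<6](R))))) ∪ π[x,e](ρ[e/h](ρ[x/u](T)))) → 7
  T → 4
  ρ[x/u](T) → 4
  ρ[e/h](ρ[x/u](T)) → 4
  π[x,e](ρ[e/h](ρ[x/u](T))) → 4
  (((σ[e<=2](U) ∪ π[x,e](ρ[e/b](ρ[x/z](σ[b<6](R))))) ∪ π[x,e](ρ[e/h](ρ[x/u](T)))) − π[x,e](ρ[e/h](ρ[x/u](T)))) → 3

== RESULT ==
x | e
r | 3
s | 1
t | 1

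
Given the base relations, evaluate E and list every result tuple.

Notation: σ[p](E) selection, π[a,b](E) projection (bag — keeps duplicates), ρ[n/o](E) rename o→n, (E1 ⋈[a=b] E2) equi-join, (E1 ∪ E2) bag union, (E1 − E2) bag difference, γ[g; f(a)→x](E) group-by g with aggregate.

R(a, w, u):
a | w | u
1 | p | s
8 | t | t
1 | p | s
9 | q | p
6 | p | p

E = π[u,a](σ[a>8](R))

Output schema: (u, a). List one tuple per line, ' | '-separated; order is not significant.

Stepwise |·|:
  R → 5
  σ[a>8](R) → 1
  π[u,a](σ[a>8](R)) → 1

== RESULT ==
u | a
p | 9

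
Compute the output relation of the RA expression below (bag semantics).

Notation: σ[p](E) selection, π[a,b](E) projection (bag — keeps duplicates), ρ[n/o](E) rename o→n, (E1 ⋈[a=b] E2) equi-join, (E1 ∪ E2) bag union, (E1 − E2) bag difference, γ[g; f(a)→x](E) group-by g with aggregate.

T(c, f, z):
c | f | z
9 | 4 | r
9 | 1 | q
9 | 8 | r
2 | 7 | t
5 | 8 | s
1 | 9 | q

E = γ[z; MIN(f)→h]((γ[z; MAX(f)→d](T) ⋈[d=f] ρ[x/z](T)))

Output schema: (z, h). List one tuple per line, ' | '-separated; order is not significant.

Subexpression sizes:
  T → 6
  γ[z; MAX(f)→d](T) → 4
  T → 6
  ρ[x/z](T) → 6
  (γ[z; MAX(f)→d](T) ⋈[d=f] ρ[x/z](T)) → 6
  γ[z; MIN(f)→h]((γ[z; MAX(f)→d](T) ⋈[d=f] ρ[x/z](T))) → 4

== RESULT ==
z | h
q | 9
r | 8
s | 8
t | 7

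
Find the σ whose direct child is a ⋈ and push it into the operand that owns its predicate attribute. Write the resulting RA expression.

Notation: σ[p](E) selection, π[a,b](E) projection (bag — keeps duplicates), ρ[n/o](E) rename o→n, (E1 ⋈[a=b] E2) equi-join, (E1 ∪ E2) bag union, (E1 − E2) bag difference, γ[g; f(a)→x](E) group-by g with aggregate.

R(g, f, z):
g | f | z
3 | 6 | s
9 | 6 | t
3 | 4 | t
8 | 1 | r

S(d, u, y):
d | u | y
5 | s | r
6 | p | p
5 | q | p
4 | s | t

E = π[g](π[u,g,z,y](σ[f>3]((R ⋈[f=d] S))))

σ filters on f, owned by the left side.
E' = π[g](π[u,g,z,y]((σ[f>3](R) ⋈[f=d] S)))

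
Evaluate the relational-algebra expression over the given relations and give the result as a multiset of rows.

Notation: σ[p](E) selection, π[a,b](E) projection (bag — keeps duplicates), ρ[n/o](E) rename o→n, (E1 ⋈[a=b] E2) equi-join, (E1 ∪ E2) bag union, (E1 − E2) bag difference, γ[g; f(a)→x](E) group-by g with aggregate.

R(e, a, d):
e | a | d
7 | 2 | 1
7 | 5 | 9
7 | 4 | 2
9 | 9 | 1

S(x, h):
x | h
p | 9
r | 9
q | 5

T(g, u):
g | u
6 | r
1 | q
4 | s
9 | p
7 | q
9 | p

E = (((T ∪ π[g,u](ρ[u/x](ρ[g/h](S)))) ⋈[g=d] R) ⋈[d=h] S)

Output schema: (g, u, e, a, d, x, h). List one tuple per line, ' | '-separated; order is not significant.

Stepwise |·|:
  T → 6
  S → 3
  ρ[g/h](S) → 3
  ρ[u/x](ρ[g/h](S)) → 3
  π[g,u](ρ[u/x](ρ[g/h](S))) → 3
  (T ∪ π[g,u](ρ[u/x](ρ[g/h](S)))) → 9
  R → 4
  ((T ∪ π[g,u](ρ[u/x](ρ[g/h](S)))) ⋈[g=d] R) → 6
  S → 3
  (((T ∪ π[g,u](ρ[u/x](ρ[g/h](S)))) ⋈[g=d] R) ⋈[d=h] S) → 8

== RESULT ==
g | u | e | a | d | x | h
9 | p | 7 | 5 | 9 | p | 9
9 | p | 7 | 5 | 9 | p | 9
9 | p | 7 | 5 | 9 | p | 9
9 | p | 7 | 5 | 9 | r | 9
9 | p | 7 | 5 | 9 | r | 9
9 | p | 7 | 5 | 9 | r | 9
9 | r | 7 | 5 | 9 | p | 9
9 | r | 7 | 5 | 9 | r | 9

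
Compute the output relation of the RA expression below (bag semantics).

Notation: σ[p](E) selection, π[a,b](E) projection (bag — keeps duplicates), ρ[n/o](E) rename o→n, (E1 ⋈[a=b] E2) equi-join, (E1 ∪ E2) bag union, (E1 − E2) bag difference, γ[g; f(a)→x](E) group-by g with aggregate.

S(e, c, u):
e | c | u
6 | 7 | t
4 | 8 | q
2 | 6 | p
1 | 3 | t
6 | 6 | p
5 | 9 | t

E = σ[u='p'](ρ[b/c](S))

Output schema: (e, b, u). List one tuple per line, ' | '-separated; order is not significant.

Per-node cardinality:
  S → 6
  ρ[b/c](S) → 6
  σ[u='p'](ρ[b/c](S)) → 2

== RESULT ==
e | b | u
2 | 6 | p
6 | 6 | p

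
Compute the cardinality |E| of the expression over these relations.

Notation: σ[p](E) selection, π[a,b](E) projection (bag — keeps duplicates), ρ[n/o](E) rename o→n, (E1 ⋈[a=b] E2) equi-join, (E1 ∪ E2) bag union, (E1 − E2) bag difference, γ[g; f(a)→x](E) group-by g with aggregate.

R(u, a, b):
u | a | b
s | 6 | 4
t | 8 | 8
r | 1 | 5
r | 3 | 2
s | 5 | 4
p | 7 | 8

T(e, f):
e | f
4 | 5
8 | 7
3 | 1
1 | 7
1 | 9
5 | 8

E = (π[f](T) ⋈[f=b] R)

Per-node cardinality:
  T → 6
  π[f](T) → 6
  R → 6
  (π[f](T) ⋈[f=b] R) → 3

|E| = 3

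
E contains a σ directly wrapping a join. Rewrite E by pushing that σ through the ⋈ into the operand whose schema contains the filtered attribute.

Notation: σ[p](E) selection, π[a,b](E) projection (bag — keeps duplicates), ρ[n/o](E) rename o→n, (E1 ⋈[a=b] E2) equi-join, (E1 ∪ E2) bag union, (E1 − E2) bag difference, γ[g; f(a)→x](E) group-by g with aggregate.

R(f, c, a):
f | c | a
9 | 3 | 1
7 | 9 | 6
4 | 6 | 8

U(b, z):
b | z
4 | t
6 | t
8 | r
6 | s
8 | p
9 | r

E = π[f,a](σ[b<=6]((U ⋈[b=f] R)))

σ filters on b, owned by the left side.
E' = π[f,a]((σ[b<=6](U) ⋈[b=f] R))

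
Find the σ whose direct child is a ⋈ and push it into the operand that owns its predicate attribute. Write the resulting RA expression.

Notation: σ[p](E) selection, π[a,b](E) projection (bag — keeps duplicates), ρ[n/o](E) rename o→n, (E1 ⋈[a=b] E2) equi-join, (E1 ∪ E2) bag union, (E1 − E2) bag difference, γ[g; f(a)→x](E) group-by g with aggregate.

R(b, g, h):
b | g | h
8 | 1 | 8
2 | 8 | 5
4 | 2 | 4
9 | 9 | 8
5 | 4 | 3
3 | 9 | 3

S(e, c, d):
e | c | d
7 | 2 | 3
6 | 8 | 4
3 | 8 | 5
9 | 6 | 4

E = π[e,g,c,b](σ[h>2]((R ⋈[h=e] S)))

σ filters on h, owned by the left side.
E' = π[e,g,c,b]((σ[h>2](R) ⋈[h=e] S))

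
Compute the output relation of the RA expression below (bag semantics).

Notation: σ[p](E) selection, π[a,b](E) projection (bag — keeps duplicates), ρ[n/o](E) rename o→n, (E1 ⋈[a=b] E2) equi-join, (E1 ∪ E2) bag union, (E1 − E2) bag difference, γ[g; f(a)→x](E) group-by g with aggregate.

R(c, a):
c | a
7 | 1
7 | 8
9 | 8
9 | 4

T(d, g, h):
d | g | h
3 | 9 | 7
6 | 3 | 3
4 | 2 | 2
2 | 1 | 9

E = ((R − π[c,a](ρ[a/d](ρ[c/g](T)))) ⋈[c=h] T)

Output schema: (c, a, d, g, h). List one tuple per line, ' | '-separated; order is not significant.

Row counts bottom-up:
  R → 4
  T → 4
  ρ[c/g](T) → 4
  ρ[a/d](ρ[c/g](T)) → 4
  π[c,a](ρ[a/d](ρ[c/g](T))) → 4
  (R − π[c,a](ρ[a/d](ρ[c/g](T)))) → 4
  T → 4
  ((R − π[c,a](ρ[a/d](ρ[c/g](T)))) ⋈[c=h] T) → 4

== RESULT ==
c | a | d | g | h
7 | 1 | 3 | 9 | 7
7 | 8 | 3 | 9 | 7
9 | 4 | 2 | 1 | 9
9 | 8 | 2 | 1 | 9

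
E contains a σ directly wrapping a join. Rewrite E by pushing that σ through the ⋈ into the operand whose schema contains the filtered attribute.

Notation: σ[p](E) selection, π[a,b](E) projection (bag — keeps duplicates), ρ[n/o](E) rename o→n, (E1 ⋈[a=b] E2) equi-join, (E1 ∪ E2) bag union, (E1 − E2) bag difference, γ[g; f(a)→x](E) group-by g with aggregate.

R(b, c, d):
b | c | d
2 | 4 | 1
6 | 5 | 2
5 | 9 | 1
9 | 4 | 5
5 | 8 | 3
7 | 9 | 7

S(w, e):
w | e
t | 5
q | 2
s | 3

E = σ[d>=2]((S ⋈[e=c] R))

σ filters on d, owned by the right side.
E' = (S ⋈[e=c] σ[d>=2](R))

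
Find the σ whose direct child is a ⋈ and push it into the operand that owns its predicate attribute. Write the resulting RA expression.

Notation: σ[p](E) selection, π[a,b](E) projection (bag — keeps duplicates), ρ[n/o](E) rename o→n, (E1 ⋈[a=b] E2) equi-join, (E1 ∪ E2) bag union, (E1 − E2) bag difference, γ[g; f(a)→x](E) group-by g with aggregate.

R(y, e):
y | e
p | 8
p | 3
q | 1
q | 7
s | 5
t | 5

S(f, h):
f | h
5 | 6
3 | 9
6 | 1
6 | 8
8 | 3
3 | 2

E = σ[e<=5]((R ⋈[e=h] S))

σ filters on e, owned by the left side.
E' = (σ[e<=5](R) ⋈[e=h] S)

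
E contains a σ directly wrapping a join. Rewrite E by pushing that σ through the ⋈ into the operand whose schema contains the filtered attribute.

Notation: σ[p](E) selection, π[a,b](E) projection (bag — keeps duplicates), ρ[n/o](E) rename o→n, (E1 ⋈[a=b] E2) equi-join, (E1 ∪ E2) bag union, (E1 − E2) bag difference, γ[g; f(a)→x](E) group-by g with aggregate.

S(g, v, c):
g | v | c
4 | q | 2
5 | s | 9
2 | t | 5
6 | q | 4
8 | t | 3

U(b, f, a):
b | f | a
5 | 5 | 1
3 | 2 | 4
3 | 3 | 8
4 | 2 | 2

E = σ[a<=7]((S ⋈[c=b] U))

σ filters on a, owned by the right side.
E' = (S ⋈[c=b] σ[a<=7](U))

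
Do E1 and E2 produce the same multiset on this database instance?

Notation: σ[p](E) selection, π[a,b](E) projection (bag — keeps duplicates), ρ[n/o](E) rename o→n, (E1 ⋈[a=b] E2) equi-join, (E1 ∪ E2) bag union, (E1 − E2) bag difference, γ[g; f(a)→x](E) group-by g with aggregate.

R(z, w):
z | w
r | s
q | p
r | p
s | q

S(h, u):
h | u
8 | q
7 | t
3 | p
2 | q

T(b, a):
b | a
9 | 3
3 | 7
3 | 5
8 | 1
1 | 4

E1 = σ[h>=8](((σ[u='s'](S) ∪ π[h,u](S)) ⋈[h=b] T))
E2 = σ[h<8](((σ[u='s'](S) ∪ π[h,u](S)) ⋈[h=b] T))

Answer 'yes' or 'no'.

E1 stepwise |·|:
  S → 4
  σ[u='s'](S) → 0
  S → 4
  π[h,u](S) → 4
  (σ[u='s'](S) ∪ π[h,u](S)) → 4
  T → 5
  ((σ[u='s'](S) ∪ π[h,u](S)) ⋈[h=b] T) → 3
  σ[h>=8](((σ[u='s'](S) ∪ π[h,u](S)) ⋈[h=b] T)) → 1
E2 stepwise |·|:
  S → 4
  σ[u='s'](S) → 0
  S → 4
  π[h,u](S) → 4
  (σ[u='s'](S) ∪ π[h,u](S)) → 4
  T → 5
  ((σ[u='s'](S) ∪ π[h,u](S)) ⋈[h=b] T) → 3
  σ[h<8](((σ[u='s'](S) ∪ π[h,u](S)) ⋈[h=b] T)) → 2

E1 result:
h | u | b | a
8 | q | 8 | 1
E2 result:
h | u | b | a
3 | p | 3 | 5
3 | p | 3 | 7
Witness: (8, 'q', 8, 1) appears 1× in E1 but 0× in E2.

no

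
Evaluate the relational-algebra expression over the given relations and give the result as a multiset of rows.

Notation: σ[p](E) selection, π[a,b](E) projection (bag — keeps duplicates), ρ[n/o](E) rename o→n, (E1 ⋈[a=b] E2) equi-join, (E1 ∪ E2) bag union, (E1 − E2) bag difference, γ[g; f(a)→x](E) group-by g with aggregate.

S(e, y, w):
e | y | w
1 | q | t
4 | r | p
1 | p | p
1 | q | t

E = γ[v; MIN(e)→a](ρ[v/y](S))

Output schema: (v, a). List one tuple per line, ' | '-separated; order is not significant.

Per-node cardinality:
  S → 4
  ρ[v/y](S) → 4
  γ[v; MIN(e)→a](ρ[v/y](S)) → 3

== RESULT ==
v | a
p | 1
q | 1
r | 4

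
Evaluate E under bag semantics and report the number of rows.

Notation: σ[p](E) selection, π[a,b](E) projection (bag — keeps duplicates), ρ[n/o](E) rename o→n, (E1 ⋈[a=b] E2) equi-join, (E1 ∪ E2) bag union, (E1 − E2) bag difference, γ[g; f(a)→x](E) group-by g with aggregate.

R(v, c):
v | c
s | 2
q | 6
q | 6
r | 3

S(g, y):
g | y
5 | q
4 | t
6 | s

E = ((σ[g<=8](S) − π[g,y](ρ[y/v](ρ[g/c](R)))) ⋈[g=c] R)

Row counts bottom-up:
  S → 3
  σ[g<=8](S) → 3
  R → 4
  ρ[g/c](R) → 4
  ρ[y/v](ρ[g/c](R)) → 4
  π[g,y](ρ[y/v](ρ[g/c](R))) → 4
  (σ[g<=8](S) − π[g,y](ρ[y/v](ρ[g/c](R)))) → 3
  R → 4
  ((σ[g<=8](S) − π[g,y](ρ[y/v](ρ[g/c](R)))) ⋈[g=c] R) → 2

|E| = 2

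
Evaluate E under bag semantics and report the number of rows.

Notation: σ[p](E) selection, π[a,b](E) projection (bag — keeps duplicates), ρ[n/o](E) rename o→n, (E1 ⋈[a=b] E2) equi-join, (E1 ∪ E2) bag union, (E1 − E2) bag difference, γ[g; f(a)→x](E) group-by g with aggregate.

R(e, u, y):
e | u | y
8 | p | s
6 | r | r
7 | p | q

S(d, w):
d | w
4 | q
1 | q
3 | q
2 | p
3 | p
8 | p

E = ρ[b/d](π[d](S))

Subexpression sizes:
  S → 6
  π[d](S) → 6
  ρ[b/d](π[d](S)) → 6

|E| = 6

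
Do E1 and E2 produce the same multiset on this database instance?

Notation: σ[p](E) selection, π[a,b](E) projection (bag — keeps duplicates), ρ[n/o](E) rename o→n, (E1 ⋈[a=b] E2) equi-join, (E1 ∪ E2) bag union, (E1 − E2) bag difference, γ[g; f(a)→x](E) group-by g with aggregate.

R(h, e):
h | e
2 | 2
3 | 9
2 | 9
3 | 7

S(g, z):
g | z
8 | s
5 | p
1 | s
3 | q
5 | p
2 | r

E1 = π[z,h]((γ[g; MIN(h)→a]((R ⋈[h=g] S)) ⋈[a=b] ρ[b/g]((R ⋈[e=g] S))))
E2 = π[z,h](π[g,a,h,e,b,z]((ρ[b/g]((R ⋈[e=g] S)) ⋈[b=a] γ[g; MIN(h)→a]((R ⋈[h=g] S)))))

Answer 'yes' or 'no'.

E1 per-node cardinality:
  R → 4
  S → 6
  (R ⋈[h=g] S) → 4
  γ[g; MIN(h)→a]((R ⋈[h=g] S)) → 2
  R → 4
  S → 6
  (R ⋈[e=g] S) → 1
  ρ[b/g]((R ⋈[e=g] S)) → 1
  (γ[g; MIN(h)→a]((R ⋈[h=g] S)) ⋈[a=b] ρ[b/g]((R ⋈[e=g] S))) → 1
  π[z,h]((γ[g; MIN(h)→a]((R ⋈[h=g] S)) ⋈[a=b] ρ[b/g]((R ⋈[e=g] S)))) → 1
E2 per-node cardinality:
  R → 4
  S → 6
  (R ⋈[e=g] S) → 1
  ρ[b/g]((R ⋈[e=g] S)) → 1
  R → 4
  S → 6
  (R ⋈[h=g] S) → 4
  γ[g; MIN(h)→a]((R ⋈[h=g] S)) → 2
  (ρ[b/g]((R ⋈[e=g] S)) ⋈[b=a] γ[g; MIN(h)→a]((R ⋈[h=g] S))) → 1
  π[g,a,h,e,b,z]((ρ[b/g]((R ⋈[e=g] S)) ⋈[b=a] γ[g; MIN(h)→a]((R ⋈[h=g] S)))) → 1
  π[z,h](π[g,a,h,e,b,z]((ρ[b/g]((R ⋈[e=g] S)) ⋈[b=a] γ[g; MIN(h)→a]((R ⋈[h=g] S))))) → 1

E1 and E2 produce the same multiset:
z | h
r | 2

yes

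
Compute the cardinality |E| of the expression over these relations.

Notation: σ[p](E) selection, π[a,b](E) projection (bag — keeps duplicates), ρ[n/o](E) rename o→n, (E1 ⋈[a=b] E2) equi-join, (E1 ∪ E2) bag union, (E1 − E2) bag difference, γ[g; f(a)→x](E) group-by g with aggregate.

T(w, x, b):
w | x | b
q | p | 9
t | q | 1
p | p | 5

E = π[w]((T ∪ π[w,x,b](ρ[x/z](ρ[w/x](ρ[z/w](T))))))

Per-node cardinality:
  T → 3
  T → 3
  ρ[z/w](T) → 3
  ρ[w/x](ρ[z/w](T)) → 3
  ρ[x/z](ρ[w/x](ρ[z/w](T))) → 3
  π[w,x,b](ρ[x/z](ρ[w/x](ρ[z/w](T)))) → 3
  (T ∪ π[w,x,b](ρ[x/z](ρ[w/x](ρ[z/w](T))))) → 6
  π[w]((T ∪ π[w,x,b](ρ[x/z](ρ[w/x](ρ[z/w](T)))))) → 6

|E| = 6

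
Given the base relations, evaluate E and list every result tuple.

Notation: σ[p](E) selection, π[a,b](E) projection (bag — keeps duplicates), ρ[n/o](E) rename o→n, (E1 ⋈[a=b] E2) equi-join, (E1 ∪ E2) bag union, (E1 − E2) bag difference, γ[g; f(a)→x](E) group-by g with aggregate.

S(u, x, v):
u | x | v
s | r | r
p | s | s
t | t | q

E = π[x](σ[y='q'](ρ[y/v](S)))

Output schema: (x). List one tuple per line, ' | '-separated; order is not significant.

Subexpression sizes:
  S → 3
  ρ[y/v](S) → 3
  σ[y='q'](ρ[y/v](S)) → 1
  π[x](σ[y='q'](ρ[y/v](S))) → 1

== RESULT ==
x
t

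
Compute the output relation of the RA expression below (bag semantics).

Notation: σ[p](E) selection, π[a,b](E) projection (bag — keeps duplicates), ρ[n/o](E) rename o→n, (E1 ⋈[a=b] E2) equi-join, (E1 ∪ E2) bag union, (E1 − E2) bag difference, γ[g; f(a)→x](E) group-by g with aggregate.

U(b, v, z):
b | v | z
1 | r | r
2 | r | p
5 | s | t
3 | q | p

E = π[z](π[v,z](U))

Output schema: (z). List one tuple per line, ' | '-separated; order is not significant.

Subexpression sizes:
  U → 4
  π[v,z](U) → 4
  π[z](π[v,z](U)) → 4

== RESULT ==
z
p
p
r
t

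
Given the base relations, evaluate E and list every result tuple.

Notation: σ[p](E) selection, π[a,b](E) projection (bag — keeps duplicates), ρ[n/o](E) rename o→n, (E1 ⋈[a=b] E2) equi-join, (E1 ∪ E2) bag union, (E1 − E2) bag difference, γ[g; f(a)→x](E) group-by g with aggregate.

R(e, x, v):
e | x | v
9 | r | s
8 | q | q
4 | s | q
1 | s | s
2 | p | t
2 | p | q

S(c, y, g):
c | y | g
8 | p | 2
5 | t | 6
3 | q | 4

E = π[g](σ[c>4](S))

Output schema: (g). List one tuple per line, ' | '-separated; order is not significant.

Per-node cardinality:
  S → 3
  σ[c>4](S) → 2
  π[g](σ[c>4](S)) → 2

== RESULT ==
g
2
6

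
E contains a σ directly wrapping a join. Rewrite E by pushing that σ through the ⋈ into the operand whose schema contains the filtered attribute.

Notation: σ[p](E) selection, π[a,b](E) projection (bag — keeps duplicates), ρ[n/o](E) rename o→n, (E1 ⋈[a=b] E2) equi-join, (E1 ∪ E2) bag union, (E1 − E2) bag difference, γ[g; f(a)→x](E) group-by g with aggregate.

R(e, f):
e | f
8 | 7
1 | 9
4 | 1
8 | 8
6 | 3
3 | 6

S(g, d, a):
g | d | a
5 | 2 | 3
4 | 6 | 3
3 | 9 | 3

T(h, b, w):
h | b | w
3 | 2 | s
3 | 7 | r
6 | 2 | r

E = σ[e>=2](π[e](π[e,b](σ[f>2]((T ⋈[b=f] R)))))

σ filters on f, owned by the right side.
E' = σ[e>=2](π[e](π[e,b]((T ⋈[b=f] σ[f>2](R)))))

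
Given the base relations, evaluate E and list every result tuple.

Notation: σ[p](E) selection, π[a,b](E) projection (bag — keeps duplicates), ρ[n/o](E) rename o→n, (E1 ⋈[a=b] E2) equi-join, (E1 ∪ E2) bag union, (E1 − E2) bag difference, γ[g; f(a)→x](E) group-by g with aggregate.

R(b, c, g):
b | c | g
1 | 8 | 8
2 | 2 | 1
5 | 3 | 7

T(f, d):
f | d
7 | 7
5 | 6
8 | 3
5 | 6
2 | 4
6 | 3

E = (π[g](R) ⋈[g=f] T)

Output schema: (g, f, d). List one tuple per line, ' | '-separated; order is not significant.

Row counts bottom-up:
  R → 3
  π[g](R) → 3
  T → 6
  (π[g](R) ⋈[g=f] T) → 2

== RESULT ==
g | f | d
7 | 7 | 7
8 | 8 | 3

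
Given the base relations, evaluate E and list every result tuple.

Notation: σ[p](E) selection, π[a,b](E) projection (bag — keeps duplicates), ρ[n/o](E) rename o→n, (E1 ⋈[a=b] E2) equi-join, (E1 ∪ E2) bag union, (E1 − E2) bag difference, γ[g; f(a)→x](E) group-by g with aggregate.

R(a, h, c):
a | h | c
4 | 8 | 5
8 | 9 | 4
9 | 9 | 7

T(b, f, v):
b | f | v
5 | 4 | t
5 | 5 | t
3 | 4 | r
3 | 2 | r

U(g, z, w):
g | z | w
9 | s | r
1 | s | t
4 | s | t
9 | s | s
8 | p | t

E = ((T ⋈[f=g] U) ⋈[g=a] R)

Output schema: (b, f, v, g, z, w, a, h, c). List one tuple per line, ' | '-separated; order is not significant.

Row counts bottom-up:
  T → 4
  U → 5
  (T ⋈[f=g] U) → 2
  R → 3
  ((T ⋈[f=g] U) ⋈[g=a] R) → 2

== RESULT ==
b | f | v | g | z | w | a | h | c
3 | 4 | r | 4 | s | t | 4 | 8 | 5
5 | 4 | t | 4 | s | t | 4 | 8 | 5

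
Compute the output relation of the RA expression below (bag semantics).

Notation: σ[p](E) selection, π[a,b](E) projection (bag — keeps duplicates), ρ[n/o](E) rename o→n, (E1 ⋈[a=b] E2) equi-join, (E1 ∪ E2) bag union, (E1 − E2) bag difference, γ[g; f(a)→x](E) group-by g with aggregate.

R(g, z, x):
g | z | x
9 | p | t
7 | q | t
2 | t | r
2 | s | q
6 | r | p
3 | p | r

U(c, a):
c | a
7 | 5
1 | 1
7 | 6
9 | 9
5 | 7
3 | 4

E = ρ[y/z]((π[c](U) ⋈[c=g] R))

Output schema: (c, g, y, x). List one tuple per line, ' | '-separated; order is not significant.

Row counts bottom-up:
  U → 6
  π[c](U) → 6
  R → 6
  (π[c](U) ⋈[c=g] R) → 4
  ρ[y/z]((π[c](U) ⋈[c=g] R)) → 4

== RESULT ==
c | g | y | x
3 | 3 | p | r
7 | 7 | q | t
7 | 7 | q | t
9 | 9 | p | t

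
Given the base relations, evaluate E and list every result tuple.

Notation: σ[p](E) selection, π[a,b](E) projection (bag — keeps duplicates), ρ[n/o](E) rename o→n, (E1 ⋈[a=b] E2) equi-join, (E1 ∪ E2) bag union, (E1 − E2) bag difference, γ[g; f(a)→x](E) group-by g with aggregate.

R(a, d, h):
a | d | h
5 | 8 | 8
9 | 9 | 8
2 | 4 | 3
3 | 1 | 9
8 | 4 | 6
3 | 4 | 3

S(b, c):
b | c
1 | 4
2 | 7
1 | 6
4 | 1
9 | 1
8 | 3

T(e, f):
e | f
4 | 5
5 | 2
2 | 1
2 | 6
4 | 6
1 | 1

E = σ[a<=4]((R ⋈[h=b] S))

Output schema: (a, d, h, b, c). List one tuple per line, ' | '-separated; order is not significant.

Per-node cardinality:
  R → 6
  S → 6
  (R ⋈[h=b] S) → 3
  σ[a<=4]((R ⋈[h=b] S)) → 1

== RESULT ==
a | d | h | b | c
3 | 1 | 9 | 9 | 1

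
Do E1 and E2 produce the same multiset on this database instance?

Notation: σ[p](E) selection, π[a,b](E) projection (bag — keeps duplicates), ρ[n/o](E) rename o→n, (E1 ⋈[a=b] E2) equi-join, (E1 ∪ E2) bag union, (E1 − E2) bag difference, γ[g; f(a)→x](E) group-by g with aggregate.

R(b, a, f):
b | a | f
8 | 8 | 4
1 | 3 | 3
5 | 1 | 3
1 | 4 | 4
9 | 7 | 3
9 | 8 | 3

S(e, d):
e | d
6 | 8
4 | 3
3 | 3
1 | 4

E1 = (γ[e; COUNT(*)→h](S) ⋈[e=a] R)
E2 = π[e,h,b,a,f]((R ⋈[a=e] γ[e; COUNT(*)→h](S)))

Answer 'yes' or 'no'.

E1 stepwise |·|:
  S → 4
  γ[e; COUNT(*)→h](S) → 4
  R → 6
  (γ[e; COUNT(*)→h](S) ⋈[e=a] R) → 3
E2 stepwise |·|:
  R → 6
  S → 4
  γ[e; COUNT(*)→h](S) → 4
  (R ⋈[a=e] γ[e; COUNT(*)→h](S)) → 3
  π[e,h,b,a,f]((R ⋈[a=e] γ[e; COUNT(*)→h](S))) → 3

E1 and E2 produce the same multiset:
e | h | b | a | f
1 | 1 | 5 | 1 | 3
3 | 1 | 1 | 3 | 3
4 | 1 | 1 | 4 | 4

yes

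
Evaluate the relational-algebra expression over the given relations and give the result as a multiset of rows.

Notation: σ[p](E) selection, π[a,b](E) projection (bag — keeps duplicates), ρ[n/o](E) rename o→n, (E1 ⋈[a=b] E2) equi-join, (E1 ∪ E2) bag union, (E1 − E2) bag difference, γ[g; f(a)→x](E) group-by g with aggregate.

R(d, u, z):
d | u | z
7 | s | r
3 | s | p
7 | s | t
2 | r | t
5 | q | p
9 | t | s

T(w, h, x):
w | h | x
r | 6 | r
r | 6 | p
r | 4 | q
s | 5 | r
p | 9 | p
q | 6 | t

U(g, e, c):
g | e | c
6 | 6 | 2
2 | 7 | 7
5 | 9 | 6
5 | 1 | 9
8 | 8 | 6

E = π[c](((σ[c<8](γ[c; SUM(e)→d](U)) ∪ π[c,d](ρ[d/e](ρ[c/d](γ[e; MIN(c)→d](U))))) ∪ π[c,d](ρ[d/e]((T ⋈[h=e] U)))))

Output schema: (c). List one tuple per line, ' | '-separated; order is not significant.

Stepwise |·|:
  U → 5
  γ[c; SUM(e)→d](U) → 4
  σ[c<8](γ[c; SUM(e)→d](U)) → 3
  U → 5
  γ[e; MIN(c)→d](U) → 5
  ρ[c/d](γ[e; MIN(c)→d](U)) → 5
  ρ[d/e](ρ[c/d](γ[e; MIN(c)→d](U))) → 5
  π[c,d](ρ[d/e](ρ[c/d](γ[e; MIN(c)→d](U)))) → 5
  (σ[c<8](γ[c; SUM(e)→d](U)) ∪ π[c,d](ρ[d/e](ρ[c/d](γ[e; MIN(c)→d](U))))) → 8
  T → 6
  U → 5
  (T ⋈[h=e] U) → 4
  ρ[d/e]((T ⋈[h=e] U)) → 4
  π[c,d](ρ[d/e]((T ⋈[h=e] U))) → 4
  ((σ[c<8](γ[c; SUM(e)→d](U)) ∪ π[c,d](ρ[d/e](ρ[c/d](γ[e; MIN(c)→d](U))))) ∪ π[c,d](ρ[d/e]((T ⋈[h=e] U)))) → 12
  π[c](((σ[c<8](γ[c; SUM(e)→d](U)) ∪ π[c,d](ρ[d/e](ρ[c/d](γ[e; MIN(c)→d](U))))) ∪ π[c,d](ρ[d/e]((T ⋈[h=e] U))))) → 12

== RESULT ==
c
2
2
2
2
2
6
6
6
6
7
7
9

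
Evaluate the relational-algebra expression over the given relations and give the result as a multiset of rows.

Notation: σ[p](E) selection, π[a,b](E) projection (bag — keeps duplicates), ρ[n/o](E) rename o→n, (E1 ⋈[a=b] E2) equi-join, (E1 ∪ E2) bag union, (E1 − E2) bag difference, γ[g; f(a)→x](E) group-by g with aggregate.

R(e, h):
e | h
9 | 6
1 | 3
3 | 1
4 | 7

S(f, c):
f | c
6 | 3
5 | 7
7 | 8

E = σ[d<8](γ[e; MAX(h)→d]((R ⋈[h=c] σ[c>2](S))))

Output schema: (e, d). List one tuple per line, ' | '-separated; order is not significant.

Subexpression sizes:
  R → 4
  S → 3
  σ[c>2](S) → 3
  (R ⋈[h=c] σ[c>2](S)) → 2
  γ[e; MAX(h)→d]((R ⋈[h=c] σ[c>2](S))) → 2
  σ[d<8](γ[e; MAX(h)→d]((R ⋈[h=c] σ[c>2](S)))) → 2

== RESULT ==
e | d
1 | 3
4 | 7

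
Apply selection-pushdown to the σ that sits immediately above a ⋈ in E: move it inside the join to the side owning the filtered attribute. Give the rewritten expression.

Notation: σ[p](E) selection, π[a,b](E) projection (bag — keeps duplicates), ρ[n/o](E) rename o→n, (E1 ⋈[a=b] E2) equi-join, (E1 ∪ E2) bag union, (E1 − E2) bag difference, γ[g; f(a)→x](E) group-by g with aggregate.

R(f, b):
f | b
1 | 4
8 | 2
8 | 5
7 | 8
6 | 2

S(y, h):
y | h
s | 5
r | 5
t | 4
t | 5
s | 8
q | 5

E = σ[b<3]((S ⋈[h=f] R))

σ filters on b, owned by the right side.
E' = (S ⋈[h=f] σ[b<3](R))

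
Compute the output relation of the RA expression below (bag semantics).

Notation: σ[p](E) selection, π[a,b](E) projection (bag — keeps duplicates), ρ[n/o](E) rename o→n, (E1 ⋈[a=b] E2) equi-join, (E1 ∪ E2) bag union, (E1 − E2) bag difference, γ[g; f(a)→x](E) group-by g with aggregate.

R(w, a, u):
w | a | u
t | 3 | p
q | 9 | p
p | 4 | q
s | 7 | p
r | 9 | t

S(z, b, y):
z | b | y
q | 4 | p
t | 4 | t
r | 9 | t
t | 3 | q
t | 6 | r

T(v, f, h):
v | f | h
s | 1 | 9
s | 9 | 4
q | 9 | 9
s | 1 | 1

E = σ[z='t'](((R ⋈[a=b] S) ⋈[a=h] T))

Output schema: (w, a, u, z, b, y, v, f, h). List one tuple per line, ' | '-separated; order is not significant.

Row counts bottom-up:
  R → 5
  S → 5
  (R ⋈[a=b] S) → 5
  T → 4
  ((R ⋈[a=b] S) ⋈[a=h] T) → 6
  σ[z='t'](((R ⋈[a=b] S) ⋈[a=h] T)) → 1

== RESULT ==
w | a | u | z | b | y | v | f | h
p | 4 | q | t | 4 | t | s | 9 | 4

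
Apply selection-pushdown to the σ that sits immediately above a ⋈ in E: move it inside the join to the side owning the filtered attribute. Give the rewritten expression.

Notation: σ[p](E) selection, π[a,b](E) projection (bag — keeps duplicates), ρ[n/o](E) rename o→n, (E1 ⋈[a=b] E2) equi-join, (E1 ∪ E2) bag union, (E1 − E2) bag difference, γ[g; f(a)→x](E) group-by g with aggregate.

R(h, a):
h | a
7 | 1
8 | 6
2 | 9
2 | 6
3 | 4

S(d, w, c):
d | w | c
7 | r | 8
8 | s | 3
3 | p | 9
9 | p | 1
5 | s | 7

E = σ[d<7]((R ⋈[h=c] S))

σ filters on d, owned by the right side.
E' = (R ⋈[h=c] σ[d<7](S))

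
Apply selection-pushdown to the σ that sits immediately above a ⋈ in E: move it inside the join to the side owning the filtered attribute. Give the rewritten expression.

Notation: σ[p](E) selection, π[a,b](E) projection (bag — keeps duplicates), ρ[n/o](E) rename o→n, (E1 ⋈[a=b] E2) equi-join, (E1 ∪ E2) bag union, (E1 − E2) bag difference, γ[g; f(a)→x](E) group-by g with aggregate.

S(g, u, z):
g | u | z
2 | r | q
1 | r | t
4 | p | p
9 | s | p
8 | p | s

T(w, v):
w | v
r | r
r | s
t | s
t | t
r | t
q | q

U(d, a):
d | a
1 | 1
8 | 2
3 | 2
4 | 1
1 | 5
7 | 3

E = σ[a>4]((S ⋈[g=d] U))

σ filters on a, owned by the right side.
E' = (S ⋈[g=d] σ[a>4](U))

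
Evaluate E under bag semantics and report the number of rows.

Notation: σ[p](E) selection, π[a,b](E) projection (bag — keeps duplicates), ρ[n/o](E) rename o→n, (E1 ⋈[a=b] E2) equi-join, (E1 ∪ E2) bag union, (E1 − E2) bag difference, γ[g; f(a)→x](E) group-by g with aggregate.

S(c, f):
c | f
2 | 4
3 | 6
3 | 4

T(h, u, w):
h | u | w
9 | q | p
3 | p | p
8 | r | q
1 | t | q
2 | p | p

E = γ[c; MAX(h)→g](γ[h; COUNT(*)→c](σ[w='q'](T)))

Stepwise |·|:
  T → 5
  σ[w='q'](T) → 2
  γ[h; COUNT(*)→c](σ[w='q'](T)) → 2
  γ[c; MAX(h)→g](γ[h; COUNT(*)→c](σ[w='q'](T))) → 1

|E| = 1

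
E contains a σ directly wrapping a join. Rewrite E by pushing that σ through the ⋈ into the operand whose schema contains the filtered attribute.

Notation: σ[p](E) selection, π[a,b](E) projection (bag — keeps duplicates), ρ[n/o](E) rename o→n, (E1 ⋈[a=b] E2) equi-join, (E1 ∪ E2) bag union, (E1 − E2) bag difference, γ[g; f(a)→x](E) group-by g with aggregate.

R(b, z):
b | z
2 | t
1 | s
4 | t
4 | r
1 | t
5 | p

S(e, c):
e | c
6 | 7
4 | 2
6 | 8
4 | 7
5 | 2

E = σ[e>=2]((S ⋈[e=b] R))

σ filters on e, owned by the left side.
E' = (σ[e>=2](S) ⋈[e=b] R)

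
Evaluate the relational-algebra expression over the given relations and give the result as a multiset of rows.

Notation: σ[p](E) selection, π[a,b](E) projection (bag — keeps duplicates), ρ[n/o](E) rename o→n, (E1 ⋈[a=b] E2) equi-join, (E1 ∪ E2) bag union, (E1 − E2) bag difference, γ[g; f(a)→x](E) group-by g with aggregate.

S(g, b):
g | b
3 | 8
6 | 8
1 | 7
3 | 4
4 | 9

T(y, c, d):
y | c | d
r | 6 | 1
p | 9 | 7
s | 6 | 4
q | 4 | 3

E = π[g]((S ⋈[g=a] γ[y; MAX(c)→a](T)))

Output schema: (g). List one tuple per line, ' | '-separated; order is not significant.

Per-node cardinality:
  S → 5
  T → 4
  γ[y; MAX(c)→a](T) → 4
  (S ⋈[g=a] γ[y; MAX(c)→a](T)) → 3
  π[g]((S ⋈[g=a] γ[y; MAX(c)→a](T))) → 3

== RESULT ==
g
4
6
6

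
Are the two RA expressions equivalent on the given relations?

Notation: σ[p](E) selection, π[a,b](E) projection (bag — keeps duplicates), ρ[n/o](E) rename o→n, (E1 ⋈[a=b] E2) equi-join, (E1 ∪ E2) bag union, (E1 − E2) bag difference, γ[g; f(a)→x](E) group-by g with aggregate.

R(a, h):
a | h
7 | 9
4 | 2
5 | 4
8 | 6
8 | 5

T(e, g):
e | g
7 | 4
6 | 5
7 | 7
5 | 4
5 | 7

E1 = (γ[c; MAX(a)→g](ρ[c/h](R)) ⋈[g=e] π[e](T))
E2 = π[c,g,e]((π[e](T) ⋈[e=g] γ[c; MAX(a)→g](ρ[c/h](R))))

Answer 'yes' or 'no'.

E1 subexpression sizes:
  R → 5
  ρ[c/h](R) → 5
  γ[c; MAX(a)→g](ρ[c/h](R)) → 5
  T → 5
  π[e](T) → 5
  (γ[c; MAX(a)→g](ρ[c/h](R)) ⋈[g=e] π[e](T)) → 4
E2 subexpression sizes:
  T → 5
  π[e](T) → 5
  R → 5
  ρ[c/h](R) → 5
  γ[c; MAX(a)→g](ρ[c/h](R)) → 5
  (π[e](T) ⋈[e=g] γ[c; MAX(a)→g](ρ[c/h](R))) → 4
  π[c,g,e]((π[e](T) ⋈[e=g] γ[c; MAX(a)→g](ρ[c/h](R)))) → 4

E1 and E2 produce the same multiset:
c | g | e
4 | 5 | 5
4 | 5 | 5
9 | 7 | 7
9 | 7 | 7

yes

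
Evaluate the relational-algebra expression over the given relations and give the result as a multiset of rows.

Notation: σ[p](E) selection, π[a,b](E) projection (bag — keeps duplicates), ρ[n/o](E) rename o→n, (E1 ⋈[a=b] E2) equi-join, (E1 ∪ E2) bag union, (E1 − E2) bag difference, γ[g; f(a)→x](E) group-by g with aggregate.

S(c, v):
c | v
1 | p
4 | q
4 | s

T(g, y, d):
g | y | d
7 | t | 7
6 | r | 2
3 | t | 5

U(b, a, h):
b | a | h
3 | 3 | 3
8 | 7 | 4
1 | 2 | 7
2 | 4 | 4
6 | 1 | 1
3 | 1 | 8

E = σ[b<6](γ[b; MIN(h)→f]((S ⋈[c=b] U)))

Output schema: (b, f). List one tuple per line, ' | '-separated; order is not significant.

Per-node cardinality:
  S → 3
  U → 6
  (S ⋈[c=b] U) → 1
  γ[b; MIN(h)→f]((S ⋈[c=b] U)) → 1
  σ[b<6](γ[b; MIN(h)→f]((S ⋈[c=b] U))) → 1

== RESULT ==
b | f
1 | 7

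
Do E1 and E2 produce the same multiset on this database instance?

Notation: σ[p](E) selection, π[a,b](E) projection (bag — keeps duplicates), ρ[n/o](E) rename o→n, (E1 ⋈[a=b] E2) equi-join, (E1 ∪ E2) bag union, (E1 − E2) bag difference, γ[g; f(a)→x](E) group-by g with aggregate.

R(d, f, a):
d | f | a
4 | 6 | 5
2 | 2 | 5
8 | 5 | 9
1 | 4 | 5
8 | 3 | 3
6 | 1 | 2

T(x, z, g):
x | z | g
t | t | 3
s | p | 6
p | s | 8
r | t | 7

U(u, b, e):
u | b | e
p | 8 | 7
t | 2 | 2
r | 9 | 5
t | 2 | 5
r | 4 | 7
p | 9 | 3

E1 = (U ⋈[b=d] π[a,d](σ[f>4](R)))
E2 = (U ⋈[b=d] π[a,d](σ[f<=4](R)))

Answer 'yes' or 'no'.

E1 subexpression sizes:
  U → 6
  R → 6
  σ[f>4](R) → 2
  π[a,d](σ[f>4](R)) → 2
  (U ⋈[b=d] π[a,d](σ[f>4](R))) → 2
E2 subexpression sizes:
  U → 6
  R → 6
  σ[f<=4](R) → 4
  π[a,d](σ[f<=4](R)) → 4
  (U ⋈[b=d] π[a,d](σ[f<=4](R))) → 3

E1 result:
u | b | e | a | d
p | 8 | 7 | 9 | 8
r | 4 | 7 | 5 | 4
E2 result:
u | b | e | a | d
p | 8 | 7 | 3 | 8
t | 2 | 2 | 5 | 2
t | 2 | 5 | 5 | 2
Witness: ('p', 8, 7, 9, 8) appears 1× in E1 but 0× in E2.

no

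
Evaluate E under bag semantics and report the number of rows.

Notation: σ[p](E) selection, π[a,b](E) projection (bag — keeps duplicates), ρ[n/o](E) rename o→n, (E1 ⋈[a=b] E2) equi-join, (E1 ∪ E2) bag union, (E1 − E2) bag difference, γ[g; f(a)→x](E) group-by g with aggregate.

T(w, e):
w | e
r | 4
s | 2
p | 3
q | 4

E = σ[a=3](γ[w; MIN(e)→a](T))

Row counts bottom-up:
  T → 4
  γ[w; MIN(e)→a](T) → 4
  σ[a=3](γ[w; MIN(e)→a](T)) → 1

|E| = 1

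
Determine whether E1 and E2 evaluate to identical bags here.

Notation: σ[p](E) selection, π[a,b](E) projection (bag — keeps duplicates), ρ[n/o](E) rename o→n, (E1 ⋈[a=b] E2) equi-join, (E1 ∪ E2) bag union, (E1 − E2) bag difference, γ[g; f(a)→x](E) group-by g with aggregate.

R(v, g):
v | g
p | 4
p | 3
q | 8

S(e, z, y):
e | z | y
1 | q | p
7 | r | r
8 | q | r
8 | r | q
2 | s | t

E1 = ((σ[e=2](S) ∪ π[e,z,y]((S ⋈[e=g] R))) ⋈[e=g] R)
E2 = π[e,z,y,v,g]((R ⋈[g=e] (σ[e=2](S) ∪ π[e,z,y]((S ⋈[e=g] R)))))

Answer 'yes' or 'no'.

E1 row counts bottom-up:
  S → 5
  σ[e=2](S) → 1
  S → 5
  R → 3
  (S ⋈[e=g] R) → 2
  π[e,z,y]((S ⋈[e=g] R)) → 2
  (σ[e=2](S) ∪ π[e,z,y]((S ⋈[e=g] R))) → 3
  R → 3
  ((σ[e=2](S) ∪ π[e,z,y]((S ⋈[e=g] R))) ⋈[e=g] R) → 2
E2 row counts bottom-up:
  R → 3
  S → 5
  σ[e=2](S) → 1
  S → 5
  R → 3
  (S ⋈[e=g] R) → 2
  π[e,z,y]((S ⋈[e=g] R)) → 2
  (σ[e=2](S) ∪ π[e,z,y]((S ⋈[e=g] R))) → 3
  (R ⋈[g=e] (σ[e=2](S) ∪ π[e,z,y]((S ⋈[e=g] R)))) → 2
  π[e,z,y,v,g]((R ⋈[g=e] (σ[e=2](S) ∪ π[e,z,y]((S ⋈[e=g] R))))) → 2

E1 and E2 produce the same multiset:
e | z | y | v | g
8 | q | r | q | 8
8 | r | q | q | 8

yes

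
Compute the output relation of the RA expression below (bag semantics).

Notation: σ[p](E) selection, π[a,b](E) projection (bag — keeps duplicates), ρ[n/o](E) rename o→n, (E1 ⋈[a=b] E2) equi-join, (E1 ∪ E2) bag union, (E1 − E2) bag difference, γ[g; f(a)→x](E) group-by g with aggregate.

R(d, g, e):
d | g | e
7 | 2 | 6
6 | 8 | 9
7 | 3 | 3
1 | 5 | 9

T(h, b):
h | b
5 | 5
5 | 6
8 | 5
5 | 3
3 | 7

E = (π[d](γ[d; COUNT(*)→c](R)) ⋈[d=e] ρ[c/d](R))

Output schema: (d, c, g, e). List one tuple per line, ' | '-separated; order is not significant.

Row counts bottom-up:
  R → 4
  γ[d; COUNT(*)→c](R) → 3
  π[d](γ[d; COUNT(*)→c](R)) → 3
  R → 4
  ρ[c/d](R) → 4
  (π[d](γ[d; COUNT(*)→c](R)) ⋈[d=e] ρ[c/d](R)) → 1

== RESULT ==
d | c | g | e
6 | 7 | 2 | 6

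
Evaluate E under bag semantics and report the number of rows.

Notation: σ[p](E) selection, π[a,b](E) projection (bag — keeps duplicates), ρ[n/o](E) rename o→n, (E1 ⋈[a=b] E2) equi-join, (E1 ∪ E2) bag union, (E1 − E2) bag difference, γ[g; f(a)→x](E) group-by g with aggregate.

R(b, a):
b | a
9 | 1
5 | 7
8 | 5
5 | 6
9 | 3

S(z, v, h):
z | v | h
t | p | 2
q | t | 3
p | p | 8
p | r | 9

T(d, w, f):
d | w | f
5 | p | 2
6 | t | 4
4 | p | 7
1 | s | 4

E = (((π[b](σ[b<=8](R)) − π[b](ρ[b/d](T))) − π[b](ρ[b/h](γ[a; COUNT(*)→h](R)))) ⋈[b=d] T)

Per-node cardinality:
  R → 5
  σ[b<=8](R) → 3
  π[b](σ[b<=8](R)) → 3
  T → 4
  ρ[b/d](T) → 4
  π[b](ρ[b/d](T)) → 4
  (π[b](σ[b<=8](R)) − π[b](ρ[b/d](T))) → 2
  R → 5
  γ[a; COUNT(*)→h](R) → 5
  ρ[b/h](γ[a; COUNT(*)→h](R)) → 5
  π[b](ρ[b/h](γ[a; COUNT(*)→h](R))) → 5
  ((π[b](σ[b<=8](R)) − π[b](ρ[b/d](T))) − π[b](ρ[b/h](γ[a; COUNT(*)→h](R)))) → 2
  T → 4
  (((π[b](σ[b<=8](R)) − π[b](ρ[b/d](T))) − π[b](ρ[b/h](γ[a; COUNT(*)→h](R)))) ⋈[b=d] T) → 1

|E| = 1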